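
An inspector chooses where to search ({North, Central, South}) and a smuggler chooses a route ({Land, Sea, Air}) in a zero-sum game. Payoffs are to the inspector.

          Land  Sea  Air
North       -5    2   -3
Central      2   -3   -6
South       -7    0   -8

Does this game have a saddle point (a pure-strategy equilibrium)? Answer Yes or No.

Row minima: North → -5, Central → -6, South → -8; maximin = -5.
Column maxima: Land → 2, Sea → 2, Air → -3; minimax = -3.
-5 ≠ -3, so no pure-strategy equilibrium exists.

No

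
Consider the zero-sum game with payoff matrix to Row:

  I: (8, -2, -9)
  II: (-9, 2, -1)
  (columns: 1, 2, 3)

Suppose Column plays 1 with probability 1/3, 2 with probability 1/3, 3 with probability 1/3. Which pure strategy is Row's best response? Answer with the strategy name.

I

Expected payoff of I: (1/3)·8 + (1/3)·(-2) + (1/3)·(-9) = -1.
Expected payoff of II: (1/3)·(-9) + (1/3)·2 + (1/3)·(-1) = -8/3.
The largest is -1, so Row's best response is I.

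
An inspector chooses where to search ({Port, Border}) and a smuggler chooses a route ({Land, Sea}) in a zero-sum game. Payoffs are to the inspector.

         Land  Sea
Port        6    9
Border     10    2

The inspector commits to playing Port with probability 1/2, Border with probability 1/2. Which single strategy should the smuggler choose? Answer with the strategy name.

If the smuggler plays Land, the inspector's expected payoff is (1/2)·6 + (1/2)·10 = 8.
If the smuggler plays Sea, the inspector's expected payoff is (1/2)·9 + (1/2)·2 = 11/2.
The smuggler minimizes the inspector's payoff; the smallest is 11/2, so the best response is Sea.

Sea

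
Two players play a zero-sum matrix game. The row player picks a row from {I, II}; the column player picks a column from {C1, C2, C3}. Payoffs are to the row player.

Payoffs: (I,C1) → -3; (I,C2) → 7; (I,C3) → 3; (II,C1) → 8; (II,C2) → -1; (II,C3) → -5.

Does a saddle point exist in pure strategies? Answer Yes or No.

No

Row minima: I → -3, II → -5; maximin = -3.
Column maxima: C1 → 8, C2 → 7, C3 → 3; minimax = 3.
-3 ≠ 3, so no pure-strategy equilibrium exists.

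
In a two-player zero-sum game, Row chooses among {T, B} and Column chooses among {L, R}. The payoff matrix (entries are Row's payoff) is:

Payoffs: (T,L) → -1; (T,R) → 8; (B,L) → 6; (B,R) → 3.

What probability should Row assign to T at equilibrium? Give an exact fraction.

1/4

Row minima: T → -1, B → 3; maximin = 3.
Column maxima: L → 6, R → 8; minimax = 6.
3 ≠ 6, so there is no saddle point; optimal play is mixed.
Let Row play T with probability p. Expected payoff against L: (-1)p + 6(1−p) = −7p + 6; against R: 8p + 3(1−p) = 5p + 3.
Setting these equal: −7p + 6 = 5p + 3 ⇒ −12p = -3 ⇒ p = 1/4, and the value is (-7)·(1/4) + 6 = 17/4.
For Column: with q = P(L), equating T's and B's payoffs gives −9q + 8 = 3q + 3 ⇒ q = 5/12.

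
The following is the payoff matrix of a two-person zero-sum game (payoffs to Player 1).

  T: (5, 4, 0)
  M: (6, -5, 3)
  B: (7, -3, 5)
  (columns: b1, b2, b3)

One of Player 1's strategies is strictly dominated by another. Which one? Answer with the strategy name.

M

B gives a strictly higher payoff than M against every column: 7 > 6, -3 > -5, 5 > 3.
So M is strictly dominated and Player 1 never plays it.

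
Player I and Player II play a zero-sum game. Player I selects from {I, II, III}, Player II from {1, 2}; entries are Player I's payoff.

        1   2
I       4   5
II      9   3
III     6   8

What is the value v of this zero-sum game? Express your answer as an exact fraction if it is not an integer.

27/4

Row minima: I → 4, II → 3, III → 6; maximin = 6.
Column maxima: 1 → 9, 2 → 8; minimax = 8.
6 ≠ 8, so there is no saddle point; optimal play is mixed.
I is strictly dominated by III, so Player I never plays it.
On the remaining 2×2 (II, III vs 1, 2):
Let Player I play II with probability p. Expected payoff against 1: 9p + 6(1−p) = 3p + 6; against 2: 3p + 8(1−p) = −5p + 8.
Setting these equal: 3p + 6 = −5p + 8 ⇒ 8p = 2 ⇒ p = 1/4, and the value is (3)·(1/4) + 6 = 27/4.
For Player II: with q = P(1), equating II's and III's payoffs gives 6q + 3 = −2q + 8 ⇒ q = 5/8.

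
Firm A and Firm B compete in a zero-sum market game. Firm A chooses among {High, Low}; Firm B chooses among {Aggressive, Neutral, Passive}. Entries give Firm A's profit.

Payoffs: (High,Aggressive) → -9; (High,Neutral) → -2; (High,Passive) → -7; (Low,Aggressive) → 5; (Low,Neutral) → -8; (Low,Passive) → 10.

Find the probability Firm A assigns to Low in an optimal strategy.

7/20

Row minima: High → -9, Low → -8; maximin = -8.
Column maxima: Aggressive → 5, Neutral → -2, Passive → 10; minimax = -2.
-8 ≠ -2, so there is no saddle point; optimal play is mixed.
Passive is strictly dominated by Aggressive (it gives Firm A strictly more in every row), so Firm B never plays it.
On the remaining 2×2 (High, Low vs Aggressive, Neutral):
Let Firm A play High with probability p. Expected payoff against Aggressive: (-9)p + 5(1−p) = −14p + 5; against Neutral: (-2)p + (-8)(1−p) = 6p − 8.
Setting these equal: −14p + 5 = 6p − 8 ⇒ −20p = -13 ⇒ p = 13/20, and the value is (-14)·(13/20) + 5 = -41/10.
For Firm B: with q = P(Aggressive), equating High's and Low's payoffs gives −7q − 2 = 13q − 8 ⇒ q = 3/10.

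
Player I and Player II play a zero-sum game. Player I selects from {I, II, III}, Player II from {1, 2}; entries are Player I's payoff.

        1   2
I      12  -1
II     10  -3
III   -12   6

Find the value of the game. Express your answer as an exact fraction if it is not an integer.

Row minima: I → -1, II → -3, III → -12; maximin = -1.
Column maxima: 1 → 12, 2 → 6; minimax = 6.
-1 ≠ 6, so there is no saddle point; optimal play is mixed.
II is strictly dominated by I, so Player I never plays it.
On the remaining 2×2 (I, III vs 1, 2):
Let Player I play I with probability p. Expected payoff against 1: 12p + (-12)(1−p) = 24p − 12; against 2: (-1)p + 6(1−p) = −7p + 6.
Setting these equal: 24p − 12 = −7p + 6 ⇒ 31p = 18 ⇒ p = 18/31, and the value is (24)·(18/31) − 12 = 60/31.
For Player II: with q = P(1), equating I's and III's payoffs gives 13q − 1 = −18q + 6 ⇒ q = 7/31.

60/31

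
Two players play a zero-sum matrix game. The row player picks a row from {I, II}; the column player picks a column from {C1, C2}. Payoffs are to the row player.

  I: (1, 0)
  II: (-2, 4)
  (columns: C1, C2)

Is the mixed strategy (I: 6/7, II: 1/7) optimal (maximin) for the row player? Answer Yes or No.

Against C1 this mix gives (6/7)·1 + (1/7)·(-2) = 4/7.
Against C2 this mix gives (6/7)·0 + (1/7)·4 = 4/7.
All of the column player's active replies (C1, C2) yield 4/7, and no column does worse for the row player. The mix makes the column player indifferent and guarantees 4/7, so it is optimal.

Yes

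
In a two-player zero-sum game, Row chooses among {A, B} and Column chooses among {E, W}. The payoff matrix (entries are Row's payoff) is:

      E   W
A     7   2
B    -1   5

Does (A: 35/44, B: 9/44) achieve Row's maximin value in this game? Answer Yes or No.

No

Against E this mix gives (35/44)·7 + (9/44)·(-1) = 59/11.
Against W this mix gives (35/44)·2 + (9/44)·5 = 115/44.
Column will play W, holding Row to 115/44. Shifting weight toward the row that does better against W would raise this floor (the equalizing mix achieves 37/11 against both W and E), so the proposed strategy is not optimal.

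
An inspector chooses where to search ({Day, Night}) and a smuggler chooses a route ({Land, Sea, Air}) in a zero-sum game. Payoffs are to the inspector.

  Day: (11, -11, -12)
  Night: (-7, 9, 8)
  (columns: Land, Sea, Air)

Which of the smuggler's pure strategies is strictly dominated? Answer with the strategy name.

Sea

Air holds the inspector's payoff strictly below Sea in every row: -12 < -11, 8 < 9.
So Sea is strictly dominated for the smuggler.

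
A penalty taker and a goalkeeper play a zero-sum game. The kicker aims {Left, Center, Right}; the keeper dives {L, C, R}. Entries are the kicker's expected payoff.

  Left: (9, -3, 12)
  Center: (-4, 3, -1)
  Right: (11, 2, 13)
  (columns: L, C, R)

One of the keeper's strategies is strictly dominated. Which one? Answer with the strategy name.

R

L holds the kicker's payoff strictly below R in every row: 9 < 12, -4 < -1, 11 < 13.
So R is strictly dominated for the keeper.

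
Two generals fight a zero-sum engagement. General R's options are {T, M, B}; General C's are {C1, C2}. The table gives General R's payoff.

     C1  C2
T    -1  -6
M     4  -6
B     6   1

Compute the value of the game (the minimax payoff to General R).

Row minima: T → -6, M → -6, B → 1; maximin = 1.
Column maxima: C1 → 6, C2 → 1; minimax = 1.
Since maximin = minimax = 1, there is a saddle point and the value is 1.

1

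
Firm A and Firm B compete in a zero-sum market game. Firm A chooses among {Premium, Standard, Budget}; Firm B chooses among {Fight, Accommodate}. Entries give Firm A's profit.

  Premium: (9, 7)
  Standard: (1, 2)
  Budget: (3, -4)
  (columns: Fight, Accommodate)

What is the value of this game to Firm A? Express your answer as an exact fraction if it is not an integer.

7

Row minima: Premium → 7, Standard → 1, Budget → -4; maximin = 7.
Column maxima: Fight → 9, Accommodate → 7; minimax = 7.
Since maximin = minimax = 7, there is a saddle point and the value is 7.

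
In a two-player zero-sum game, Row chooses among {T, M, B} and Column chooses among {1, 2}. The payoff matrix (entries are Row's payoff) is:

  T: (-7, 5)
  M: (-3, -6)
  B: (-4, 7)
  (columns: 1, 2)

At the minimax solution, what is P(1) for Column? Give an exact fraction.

13/14

Row minima: T → -7, M → -6, B → -4; maximin = -4.
Column maxima: 1 → -3, 2 → 7; minimax = -3.
-4 ≠ -3, so there is no saddle point; optimal play is mixed.
T is strictly dominated by B, so Row never plays it.
On the remaining 2×2 (M, B vs 1, 2):
Let Row play M with probability p. Expected payoff against 1: (-3)p + (-4)(1−p) = p − 4; against 2: (-6)p + 7(1−p) = −13p + 7.
Setting these equal: p − 4 = −13p + 7 ⇒ 14p = 11 ⇒ p = 11/14, and the value is (1)·(11/14) − 4 = -45/14.
For Column: with q = P(1), equating M's and B's payoffs gives 3q − 6 = −11q + 7 ⇒ q = 13/14.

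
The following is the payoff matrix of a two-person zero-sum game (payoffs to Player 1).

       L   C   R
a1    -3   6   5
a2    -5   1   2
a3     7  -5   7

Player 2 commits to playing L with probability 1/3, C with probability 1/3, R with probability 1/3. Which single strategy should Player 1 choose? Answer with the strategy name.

Expected payoff of a1: (1/3)·(-3) + (1/3)·6 + (1/3)·5 = 8/3.
Expected payoff of a2: (1/3)·(-5) + (1/3)·1 + (1/3)·2 = -2/3.
Expected payoff of a3: (1/3)·7 + (1/3)·(-5) + (1/3)·7 = 3.
The largest is 3, so Player 1's best response is a3.

a3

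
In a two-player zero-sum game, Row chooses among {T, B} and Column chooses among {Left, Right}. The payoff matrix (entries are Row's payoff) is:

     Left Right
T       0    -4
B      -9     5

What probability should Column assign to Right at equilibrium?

Row minima: T → -4, B → -9; maximin = -4.
Column maxima: Left → 0, Right → 5; minimax = 0.
-4 ≠ 0, so there is no saddle point; optimal play is mixed.
Let Row play T with probability p. Expected payoff against Left: 0p + (-9)(1−p) = 9p − 9; against Right: (-4)p + 5(1−p) = −9p + 5.
Setting these equal: 9p − 9 = −9p + 5 ⇒ 18p = 14 ⇒ p = 7/9, and the value is (9)·(7/9) − 9 = -2.
For Column: with q = P(Left), equating T's and B's payoffs gives 4q − 4 = −14q + 5 ⇒ q = 1/2.

1/2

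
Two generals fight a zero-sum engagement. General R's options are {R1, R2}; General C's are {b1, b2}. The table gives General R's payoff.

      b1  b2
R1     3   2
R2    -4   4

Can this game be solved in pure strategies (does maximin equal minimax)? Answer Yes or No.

No

Row minima: R1 → 2, R2 → -4; maximin = 2.
Column maxima: b1 → 3, b2 → 4; minimax = 3.
2 ≠ 3, so no pure-strategy equilibrium exists.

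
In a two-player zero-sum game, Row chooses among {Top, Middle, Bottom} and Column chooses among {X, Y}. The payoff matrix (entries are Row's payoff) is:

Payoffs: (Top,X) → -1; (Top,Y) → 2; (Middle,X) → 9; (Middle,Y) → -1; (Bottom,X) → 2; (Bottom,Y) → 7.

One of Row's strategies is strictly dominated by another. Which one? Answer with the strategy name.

Bottom gives a strictly higher payoff than Top against every column: 2 > -1, 7 > 2.
So Top is strictly dominated and Row never plays it.

Top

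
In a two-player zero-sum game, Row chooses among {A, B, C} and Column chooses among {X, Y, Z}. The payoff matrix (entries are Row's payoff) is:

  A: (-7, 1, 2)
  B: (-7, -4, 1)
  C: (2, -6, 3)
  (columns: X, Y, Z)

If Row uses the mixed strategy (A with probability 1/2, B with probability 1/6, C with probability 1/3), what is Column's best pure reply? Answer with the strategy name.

X

If Column plays X, Row's expected payoff is (1/2)·(-7) + (1/6)·(-7) + (1/3)·2 = -4.
If Column plays Y, Row's expected payoff is (1/2)·1 + (1/6)·(-4) + (1/3)·(-6) = -13/6.
If Column plays Z, Row's expected payoff is (1/2)·2 + (1/6)·1 + (1/3)·3 = 13/6.
Column minimizes Row's payoff; the smallest is -4, so the best response is X.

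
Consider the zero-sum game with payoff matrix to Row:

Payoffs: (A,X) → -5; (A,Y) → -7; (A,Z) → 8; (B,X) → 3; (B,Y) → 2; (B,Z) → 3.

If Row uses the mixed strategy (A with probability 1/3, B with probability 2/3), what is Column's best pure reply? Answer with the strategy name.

Y

If Column plays X, Row's expected payoff is (1/3)·(-5) + (2/3)·3 = 1/3.
If Column plays Y, Row's expected payoff is (1/3)·(-7) + (2/3)·2 = -1.
If Column plays Z, Row's expected payoff is (1/3)·8 + (2/3)·3 = 14/3.
Column minimizes Row's payoff; the smallest is -1, so the best response is Y.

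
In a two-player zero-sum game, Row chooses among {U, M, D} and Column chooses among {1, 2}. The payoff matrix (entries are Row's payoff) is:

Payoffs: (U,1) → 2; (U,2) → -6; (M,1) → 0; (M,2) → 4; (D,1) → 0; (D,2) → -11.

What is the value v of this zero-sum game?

2/3

Row minima: U → -6, M → 0, D → -11; maximin = 0.
Column maxima: 1 → 2, 2 → 4; minimax = 2.
0 ≠ 2, so there is no saddle point; optimal play is mixed.
D is strictly dominated by U, so Row never plays it.
On the remaining 2×2 (U, M vs 1, 2):
Let Row play U with probability p. Expected payoff against 1: 2p + 0(1−p) = 2p; against 2: (-6)p + 4(1−p) = −10p + 4.
Setting these equal: 2p = −10p + 4 ⇒ 12p = 4 ⇒ p = 1/3, and the value is (2)·(1/3) = 2/3.
For Column: with q = P(1), equating U's and M's payoffs gives 8q − 6 = −4q + 4 ⇒ q = 5/6.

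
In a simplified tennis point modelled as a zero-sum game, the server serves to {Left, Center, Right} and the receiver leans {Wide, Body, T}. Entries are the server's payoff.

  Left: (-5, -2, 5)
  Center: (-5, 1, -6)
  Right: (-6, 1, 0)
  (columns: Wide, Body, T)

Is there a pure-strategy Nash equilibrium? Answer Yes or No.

Row minima: Left → -5, Center → -6, Right → -6; maximin = -5.
Column maxima: Wide → -5, Body → 1, T → 5; minimax = -5.
maximin = minimax = -5, so a saddle point exists.

Yes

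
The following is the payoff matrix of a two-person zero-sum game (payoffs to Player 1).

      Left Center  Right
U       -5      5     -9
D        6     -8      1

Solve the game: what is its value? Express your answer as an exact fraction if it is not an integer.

Row minima: U → -9, D → -8; maximin = -8.
Column maxima: Left → 6, Center → 5, Right → 1; minimax = 1.
-8 ≠ 1, so there is no saddle point; optimal play is mixed.
Left is strictly dominated by Right (it gives Player 1 strictly more in every row), so Player 2 never plays it.
On the remaining 2×2 (U, D vs Center, Right):
Let Player 1 play U with probability p. Expected payoff against Center: 5p + (-8)(1−p) = 13p − 8; against Right: (-9)p + 1(1−p) = −10p + 1.
Setting these equal: 13p − 8 = −10p + 1 ⇒ 23p = 9 ⇒ p = 9/23, and the value is (13)·(9/23) − 8 = -67/23.
For Player 2: with q = P(Center), equating U's and D's payoffs gives 14q − 9 = −9q + 1 ⇒ q = 10/23.

-67/23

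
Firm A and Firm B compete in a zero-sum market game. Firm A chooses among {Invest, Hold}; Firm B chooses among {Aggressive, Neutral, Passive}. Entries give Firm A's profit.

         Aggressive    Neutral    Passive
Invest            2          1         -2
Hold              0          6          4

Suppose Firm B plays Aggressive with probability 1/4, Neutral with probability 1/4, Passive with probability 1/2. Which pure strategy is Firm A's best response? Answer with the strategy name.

Expected payoff of Invest: (1/4)·2 + (1/4)·1 + (1/2)·(-2) = -1/4.
Expected payoff of Hold: (1/4)·0 + (1/4)·6 + (1/2)·4 = 7/2.
The largest is 7/2, so Firm A's best response is Hold.

Hold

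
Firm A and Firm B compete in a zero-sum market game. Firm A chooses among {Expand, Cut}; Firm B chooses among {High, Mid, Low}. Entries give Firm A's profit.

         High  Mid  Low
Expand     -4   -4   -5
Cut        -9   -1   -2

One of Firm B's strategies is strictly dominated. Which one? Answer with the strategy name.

Mid

Low holds Firm A's payoff strictly below Mid in every row: -5 < -4, -2 < -1.
So Mid is strictly dominated for Firm B.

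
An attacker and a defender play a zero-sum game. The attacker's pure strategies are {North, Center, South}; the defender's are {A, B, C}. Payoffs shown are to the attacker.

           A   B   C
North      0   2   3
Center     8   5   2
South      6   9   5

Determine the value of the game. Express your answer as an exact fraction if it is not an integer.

Row minima: North → 0, Center → 2, South → 5; maximin = 5.
Column maxima: A → 8, B → 9, C → 5; minimax = 5.
Since maximin = minimax = 5, there is a saddle point and the value is 5.

5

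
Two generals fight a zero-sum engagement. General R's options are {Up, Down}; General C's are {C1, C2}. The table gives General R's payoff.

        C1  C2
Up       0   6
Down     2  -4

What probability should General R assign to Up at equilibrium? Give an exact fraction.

Row minima: Up → 0, Down → -4; maximin = 0.
Column maxima: C1 → 2, C2 → 6; minimax = 2.
0 ≠ 2, so there is no saddle point; optimal play is mixed.
Let General R play Up with probability p. Expected payoff against C1: 0p + 2(1−p) = −2p + 2; against C2: 6p + (-4)(1−p) = 10p − 4.
Setting these equal: −2p + 2 = 10p − 4 ⇒ −12p = -6 ⇒ p = 1/2, and the value is (-2)·(1/2) + 2 = 1.
For General C: with q = P(C1), equating Up's and Down's payoffs gives −6q + 6 = 6q − 4 ⇒ q = 5/6.

1/2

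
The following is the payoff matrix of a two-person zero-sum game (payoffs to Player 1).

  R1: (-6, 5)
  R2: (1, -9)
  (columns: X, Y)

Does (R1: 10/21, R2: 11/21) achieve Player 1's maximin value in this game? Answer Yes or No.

Yes

Against X this mix gives (10/21)·(-6) + (11/21)·1 = -7/3.
Against Y this mix gives (10/21)·5 + (11/21)·(-9) = -7/3.
All of Player 2's active replies (X, Y) yield -7/3, and no column does worse for Player 1. The mix makes Player 2 indifferent and guarantees -7/3, so it is optimal.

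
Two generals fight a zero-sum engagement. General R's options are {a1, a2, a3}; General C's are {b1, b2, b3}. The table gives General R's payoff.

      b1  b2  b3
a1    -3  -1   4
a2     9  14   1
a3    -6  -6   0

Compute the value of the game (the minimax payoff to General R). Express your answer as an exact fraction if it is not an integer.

Row minima: a1 → -3, a2 → 1, a3 → -6; maximin = 1.
Column maxima: b1 → 9, b2 → 14, b3 → 4; minimax = 4.
1 ≠ 4, so there is no saddle point; optimal play is mixed.
a3 is strictly dominated by a1, so General R never plays it.
With a3 eliminated, b2 is strictly dominated by b1 (it gives General R strictly more in every remaining row), so General C never plays it.
On the remaining 2×2 (a1, a2 vs b1, b3):
Let General R play a1 with probability p. Expected payoff against b1: (-3)p + 9(1−p) = −12p + 9; against b3: 4p + 1(1−p) = 3p + 1.
Setting these equal: −12p + 9 = 3p + 1 ⇒ −15p = -8 ⇒ p = 8/15, and the value is (-12)·(8/15) + 9 = 13/5.
For General C: with q = P(b1), equating a1's and a2's payoffs gives −7q + 4 = 8q + 1 ⇒ q = 1/5.

13/5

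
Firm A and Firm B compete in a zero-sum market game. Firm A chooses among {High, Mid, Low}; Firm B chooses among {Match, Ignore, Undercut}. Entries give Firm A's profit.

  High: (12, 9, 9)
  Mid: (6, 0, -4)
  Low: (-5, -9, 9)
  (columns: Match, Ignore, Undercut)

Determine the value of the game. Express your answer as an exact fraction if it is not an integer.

9

Row minima: High → 9, Mid → -4, Low → -9; maximin = 9.
Column maxima: Match → 12, Ignore → 9, Undercut → 9; minimax = 9.
Since maximin = minimax = 9, there is a saddle point and the value is 9.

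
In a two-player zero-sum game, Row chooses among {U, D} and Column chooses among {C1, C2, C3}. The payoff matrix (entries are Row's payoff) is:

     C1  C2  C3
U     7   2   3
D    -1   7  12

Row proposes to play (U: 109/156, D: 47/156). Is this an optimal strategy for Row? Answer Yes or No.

No

Against C1 this mix gives (109/156)·7 + (47/156)·(-1) = 179/39.
Against C2 this mix gives (109/156)·2 + (47/156)·7 = 547/156.
Against C3 this mix gives (109/156)·3 + (47/156)·12 = 297/52.
Column will play C2, holding Row to 547/156. Shifting weight toward the row that does better against C2 would raise this floor (the equalizing mix achieves 51/13 against both C2 and C1), so the proposed strategy is not optimal.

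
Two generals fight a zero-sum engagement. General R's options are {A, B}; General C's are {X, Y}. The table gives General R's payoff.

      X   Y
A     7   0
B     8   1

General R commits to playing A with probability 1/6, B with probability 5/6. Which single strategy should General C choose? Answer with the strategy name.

Y

If General C plays X, General R's expected payoff is (1/6)·7 + (5/6)·8 = 47/6.
If General C plays Y, General R's expected payoff is (1/6)·0 + (5/6)·1 = 5/6.
General C minimizes General R's payoff; the smallest is 5/6, so the best response is Y.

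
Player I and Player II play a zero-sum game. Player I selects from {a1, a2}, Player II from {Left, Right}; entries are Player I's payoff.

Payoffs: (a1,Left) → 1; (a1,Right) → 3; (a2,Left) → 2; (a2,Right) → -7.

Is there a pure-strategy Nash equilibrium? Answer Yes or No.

Row minima: a1 → 1, a2 → -7; maximin = 1.
Column maxima: Left → 2, Right → 3; minimax = 2.
1 ≠ 2, so no pure-strategy equilibrium exists.

No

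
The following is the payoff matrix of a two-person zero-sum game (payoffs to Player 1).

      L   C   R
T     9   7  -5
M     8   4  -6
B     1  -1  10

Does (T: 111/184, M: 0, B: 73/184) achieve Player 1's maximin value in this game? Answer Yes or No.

Against L this mix gives (111/184)·9 + (73/184)·1 = 134/23.
Against C this mix gives (111/184)·7 + (73/184)·(-1) = 88/23.
Against R this mix gives (111/184)·(-5) + (73/184)·10 = 175/184.
Player 2 will play R, holding Player 1 to 175/184. Shifting weight toward the row that does better against R would raise this floor (the equalizing mix achieves 65/23 against both R and C), so the proposed strategy is not optimal.

No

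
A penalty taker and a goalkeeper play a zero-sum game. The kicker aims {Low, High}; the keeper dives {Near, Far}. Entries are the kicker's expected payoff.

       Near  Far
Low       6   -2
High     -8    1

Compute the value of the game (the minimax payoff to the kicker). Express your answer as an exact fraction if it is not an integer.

Row minima: Low → -2, High → -8; maximin = -2.
Column maxima: Near → 6, Far → 1; minimax = 1.
-2 ≠ 1, so there is no saddle point; optimal play is mixed.
Let the kicker play Low with probability p. Expected payoff against Near: 6p + (-8)(1−p) = 14p − 8; against Far: (-2)p + 1(1−p) = −3p + 1.
Setting these equal: 14p − 8 = −3p + 1 ⇒ 17p = 9 ⇒ p = 9/17, and the value is (14)·(9/17) − 8 = -10/17.
For the keeper: with q = P(Near), equating Low's and High's payoffs gives 8q − 2 = −9q + 1 ⇒ q = 3/17.

-10/17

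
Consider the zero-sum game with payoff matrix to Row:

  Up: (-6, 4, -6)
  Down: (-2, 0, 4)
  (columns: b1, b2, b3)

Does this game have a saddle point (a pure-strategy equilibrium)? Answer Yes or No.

Yes

Row minima: Up → -6, Down → -2; maximin = -2.
Column maxima: b1 → -2, b2 → 4, b3 → 4; minimax = -2.
maximin = minimax = -2, so a saddle point exists.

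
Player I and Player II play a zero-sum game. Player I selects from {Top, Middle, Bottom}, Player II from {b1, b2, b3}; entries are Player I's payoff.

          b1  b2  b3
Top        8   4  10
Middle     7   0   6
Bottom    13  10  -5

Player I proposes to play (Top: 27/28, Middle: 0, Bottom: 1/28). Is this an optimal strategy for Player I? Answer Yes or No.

No

Against b1 this mix gives (27/28)·8 + (1/28)·13 = 229/28.
Against b2 this mix gives (27/28)·4 + (1/28)·10 = 59/14.
Against b3 this mix gives (27/28)·10 + (1/28)·(-5) = 265/28.
Player II will play b2, holding Player I to 59/14. Shifting weight toward the row that does better against b2 would raise this floor (the equalizing mix achieves 40/7 against both b2 and b3), so the proposed strategy is not optimal.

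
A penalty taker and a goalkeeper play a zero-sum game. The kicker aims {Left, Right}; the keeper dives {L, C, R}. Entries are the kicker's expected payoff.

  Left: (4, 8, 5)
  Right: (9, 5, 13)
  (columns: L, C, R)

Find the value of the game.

13/2

Row minima: Left → 4, Right → 5; maximin = 5.
Column maxima: L → 9, C → 8, R → 13; minimax = 8.
5 ≠ 8, so there is no saddle point; optimal play is mixed.
R is strictly dominated by L (it gives the kicker strictly more in every row), so the keeper never plays it.
On the remaining 2×2 (Left, Right vs L, C):
Let the kicker play Left with probability p. Expected payoff against L: 4p + 9(1−p) = −5p + 9; against C: 8p + 5(1−p) = 3p + 5.
Setting these equal: −5p + 9 = 3p + 5 ⇒ −8p = -4 ⇒ p = 1/2, and the value is (-5)·(1/2) + 9 = 13/2.
For the keeper: with q = P(L), equating Left's and Right's payoffs gives −4q + 8 = 4q + 5 ⇒ q = 3/8.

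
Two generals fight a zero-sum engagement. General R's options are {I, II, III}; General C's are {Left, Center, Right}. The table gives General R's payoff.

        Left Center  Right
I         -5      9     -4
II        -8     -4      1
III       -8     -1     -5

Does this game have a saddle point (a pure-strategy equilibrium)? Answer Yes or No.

Row minima: I → -5, II → -8, III → -8; maximin = -5.
Column maxima: Left → -5, Center → 9, Right → 1; minimax = -5.
maximin = minimax = -5, so a saddle point exists.

Yes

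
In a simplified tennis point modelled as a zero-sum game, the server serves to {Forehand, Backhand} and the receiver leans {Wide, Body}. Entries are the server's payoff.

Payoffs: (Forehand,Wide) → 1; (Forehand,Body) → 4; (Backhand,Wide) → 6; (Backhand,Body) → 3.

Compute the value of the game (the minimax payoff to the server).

7/2

Row minima: Forehand → 1, Backhand → 3; maximin = 3.
Column maxima: Wide → 6, Body → 4; minimax = 4.
3 ≠ 4, so there is no saddle point; optimal play is mixed.
Let the server play Forehand with probability p. Expected payoff against Wide: 1p + 6(1−p) = −5p + 6; against Body: 4p + 3(1−p) = p + 3.
Setting these equal: −5p + 6 = p + 3 ⇒ −6p = -3 ⇒ p = 1/2, and the value is (-5)·(1/2) + 6 = 7/2.
For the receiver: with q = P(Wide), equating Forehand's and Backhand's payoffs gives −3q + 4 = 3q + 3 ⇒ q = 1/6.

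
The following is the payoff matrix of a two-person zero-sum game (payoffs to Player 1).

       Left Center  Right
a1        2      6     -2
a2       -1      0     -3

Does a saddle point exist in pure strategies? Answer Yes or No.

Row minima: a1 → -2, a2 → -3; maximin = -2.
Column maxima: Left → 2, Center → 6, Right → -2; minimax = -2.
maximin = minimax = -2, so a saddle point exists.

Yes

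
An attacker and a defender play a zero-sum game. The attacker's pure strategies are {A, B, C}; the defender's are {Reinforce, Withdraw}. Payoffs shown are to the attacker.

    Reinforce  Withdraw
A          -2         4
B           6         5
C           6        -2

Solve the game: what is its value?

Row minima: A → -2, B → 5, C → -2; maximin = 5.
Column maxima: Reinforce → 6, Withdraw → 5; minimax = 5.
Since maximin = minimax = 5, there is a saddle point and the value is 5.

5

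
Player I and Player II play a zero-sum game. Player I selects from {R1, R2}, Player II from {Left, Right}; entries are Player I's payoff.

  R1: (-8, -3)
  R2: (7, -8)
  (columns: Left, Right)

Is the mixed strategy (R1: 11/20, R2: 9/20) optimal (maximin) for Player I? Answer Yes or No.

Against Left this mix gives (11/20)·(-8) + (9/20)·7 = -5/4.
Against Right this mix gives (11/20)·(-3) + (9/20)·(-8) = -21/4.
Player II will play Right, holding Player I to -21/4. Shifting weight toward the row that does better against Right would raise this floor (the equalizing mix achieves -17/4 against both Right and Left), so the proposed strategy is not optimal.

No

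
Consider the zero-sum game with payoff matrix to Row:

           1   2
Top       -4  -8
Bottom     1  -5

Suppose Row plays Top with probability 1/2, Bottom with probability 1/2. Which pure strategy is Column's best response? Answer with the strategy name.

2

If Column plays 1, Row's expected payoff is (1/2)·(-4) + (1/2)·1 = -3/2.
If Column plays 2, Row's expected payoff is (1/2)·(-8) + (1/2)·(-5) = -13/2.
Column minimizes Row's payoff; the smallest is -13/2, so the best response is 2.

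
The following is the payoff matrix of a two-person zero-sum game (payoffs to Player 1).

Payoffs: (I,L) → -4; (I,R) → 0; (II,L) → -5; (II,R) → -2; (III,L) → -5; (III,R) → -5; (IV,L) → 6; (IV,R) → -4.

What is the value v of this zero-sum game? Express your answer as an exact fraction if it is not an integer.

-8/7

Row minima: I → -4, II → -5, III → -5, IV → -4; maximin = -4.
Column maxima: L → 6, R → 0; minimax = 0.
-4 ≠ 0, so there is no saddle point; optimal play is mixed.
II is strictly dominated by I, so Player 1 never plays it.
III is strictly dominated by I, so Player 1 never plays it.
On the remaining 2×2 (I, IV vs L, R):
Let Player 1 play I with probability p. Expected payoff against L: (-4)p + 6(1−p) = −10p + 6; against R: 0p + (-4)(1−p) = 4p − 4.
Setting these equal: −10p + 6 = 4p − 4 ⇒ −14p = -10 ⇒ p = 5/7, and the value is (-10)·(5/7) + 6 = -8/7.
For Player 2: with q = P(L), equating I's and IV's payoffs gives −4q = 10q − 4 ⇒ q = 2/7.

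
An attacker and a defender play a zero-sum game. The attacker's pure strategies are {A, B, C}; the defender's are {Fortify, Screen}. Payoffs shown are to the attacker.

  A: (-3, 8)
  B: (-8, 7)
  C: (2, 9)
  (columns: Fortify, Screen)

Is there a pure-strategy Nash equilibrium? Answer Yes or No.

Yes

Row minima: A → -3, B → -8, C → 2; maximin = 2.
Column maxima: Fortify → 2, Screen → 9; minimax = 2.
maximin = minimax = 2, so a saddle point exists.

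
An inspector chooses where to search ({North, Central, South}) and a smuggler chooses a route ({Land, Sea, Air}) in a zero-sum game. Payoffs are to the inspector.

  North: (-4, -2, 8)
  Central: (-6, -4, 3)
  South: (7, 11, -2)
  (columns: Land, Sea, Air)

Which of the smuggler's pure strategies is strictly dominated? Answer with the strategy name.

Land holds the inspector's payoff strictly below Sea in every row: -4 < -2, -6 < -4, 7 < 11.
So Sea is strictly dominated for the smuggler.

Sea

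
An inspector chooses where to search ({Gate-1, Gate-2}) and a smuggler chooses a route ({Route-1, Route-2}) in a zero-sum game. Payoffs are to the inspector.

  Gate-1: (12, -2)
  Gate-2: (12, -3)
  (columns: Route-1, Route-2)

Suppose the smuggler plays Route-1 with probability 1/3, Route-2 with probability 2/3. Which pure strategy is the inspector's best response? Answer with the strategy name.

Gate-1

Expected payoff of Gate-1: (1/3)·12 + (2/3)·(-2) = 8/3.
Expected payoff of Gate-2: (1/3)·12 + (2/3)·(-3) = 2.
The largest is 8/3, so the inspector's best response is Gate-1.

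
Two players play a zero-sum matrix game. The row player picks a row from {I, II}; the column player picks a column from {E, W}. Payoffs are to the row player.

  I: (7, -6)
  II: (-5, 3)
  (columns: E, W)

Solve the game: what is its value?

-3/7

Row minima: I → -6, II → -5; maximin = -5.
Column maxima: E → 7, W → 3; minimax = 3.
-5 ≠ 3, so there is no saddle point; optimal play is mixed.
Let the row player play I with probability p. Expected payoff against E: 7p + (-5)(1−p) = 12p − 5; against W: (-6)p + 3(1−p) = −9p + 3.
Setting these equal: 12p − 5 = −9p + 3 ⇒ 21p = 8 ⇒ p = 8/21, and the value is (12)·(8/21) − 5 = -3/7.
For the column player: with q = P(E), equating I's and II's payoffs gives 13q − 6 = −8q + 3 ⇒ q = 3/7.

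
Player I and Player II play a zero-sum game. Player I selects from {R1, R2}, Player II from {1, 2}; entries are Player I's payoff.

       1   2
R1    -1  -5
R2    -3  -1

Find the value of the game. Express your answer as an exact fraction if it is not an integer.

-7/3

Row minima: R1 → -5, R2 → -3; maximin = -3.
Column maxima: 1 → -1, 2 → -1; minimax = -1.
-3 ≠ -1, so there is no saddle point; optimal play is mixed.
Let Player I play R1 with probability p. Expected payoff against 1: (-1)p + (-3)(1−p) = 2p − 3; against 2: (-5)p + (-1)(1−p) = −4p − 1.
Setting these equal: 2p − 3 = −4p − 1 ⇒ 6p = 2 ⇒ p = 1/3, and the value is (2)·(1/3) − 3 = -7/3.
For Player II: with q = P(1), equating R1's and R2's payoffs gives 4q − 5 = −2q − 1 ⇒ q = 2/3.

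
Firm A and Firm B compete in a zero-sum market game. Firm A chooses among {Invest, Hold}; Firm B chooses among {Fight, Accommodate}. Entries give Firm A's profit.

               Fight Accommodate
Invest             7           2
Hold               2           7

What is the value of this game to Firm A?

Row minima: Invest → 2, Hold → 2; maximin = 2.
Column maxima: Fight → 7, Accommodate → 7; minimax = 7.
2 ≠ 7, so there is no saddle point; optimal play is mixed.
Let Firm A play Invest with probability p. Expected payoff against Fight: 7p + 2(1−p) = 5p + 2; against Accommodate: 2p + 7(1−p) = −5p + 7.
Setting these equal: 5p + 2 = −5p + 7 ⇒ 10p = 5 ⇒ p = 1/2, and the value is (5)·(1/2) + 2 = 9/2.
For Firm B: with q = P(Fight), equating Invest's and Hold's payoffs gives 5q + 2 = −5q + 7 ⇒ q = 1/2.

9/2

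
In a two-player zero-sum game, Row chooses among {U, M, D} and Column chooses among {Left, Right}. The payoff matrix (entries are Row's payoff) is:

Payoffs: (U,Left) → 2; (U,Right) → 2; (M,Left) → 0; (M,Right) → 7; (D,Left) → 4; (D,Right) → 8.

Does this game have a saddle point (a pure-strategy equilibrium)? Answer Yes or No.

Yes

Row minima: U → 2, M → 0, D → 4; maximin = 4.
Column maxima: Left → 4, Right → 8; minimax = 4.
maximin = minimax = 4, so a saddle point exists.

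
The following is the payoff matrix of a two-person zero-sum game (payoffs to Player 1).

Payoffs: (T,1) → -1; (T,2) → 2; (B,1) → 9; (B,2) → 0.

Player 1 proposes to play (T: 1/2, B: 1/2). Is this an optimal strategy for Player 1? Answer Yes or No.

No

Against 1 this mix gives (1/2)·(-1) + (1/2)·9 = 4.
Against 2 this mix gives (1/2)·2 + (1/2)·0 = 1.
Player 2 will play 2, holding Player 1 to 1. Shifting weight toward the row that does better against 2 would raise this floor (the equalizing mix achieves 3/2 against both 2 and 1), so the proposed strategy is not optimal.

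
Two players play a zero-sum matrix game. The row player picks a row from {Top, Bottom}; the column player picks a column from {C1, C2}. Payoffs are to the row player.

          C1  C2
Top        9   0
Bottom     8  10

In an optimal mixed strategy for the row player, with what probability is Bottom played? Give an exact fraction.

Row minima: Top → 0, Bottom → 8; maximin = 8.
Column maxima: C1 → 9, C2 → 10; minimax = 9.
8 ≠ 9, so there is no saddle point; optimal play is mixed.
Let the row player play Top with probability p. Expected payoff against C1: 9p + 8(1−p) = p + 8; against C2: 0p + 10(1−p) = −10p + 10.
Setting these equal: p + 8 = −10p + 10 ⇒ 11p = 2 ⇒ p = 2/11, and the value is (1)·(2/11) + 8 = 90/11.
For the column player: with q = P(C1), equating Top's and Bottom's payoffs gives 9q = −2q + 10 ⇒ q = 10/11.

9/11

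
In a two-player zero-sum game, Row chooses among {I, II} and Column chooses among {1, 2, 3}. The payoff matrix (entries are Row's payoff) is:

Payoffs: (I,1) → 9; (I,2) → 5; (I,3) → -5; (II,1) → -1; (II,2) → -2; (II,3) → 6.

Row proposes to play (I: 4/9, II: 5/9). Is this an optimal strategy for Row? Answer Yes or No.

Yes

Against 1 this mix gives (4/9)·9 + (5/9)·(-1) = 31/9.
Against 2 this mix gives (4/9)·5 + (5/9)·(-2) = 10/9.
Against 3 this mix gives (4/9)·(-5) + (5/9)·6 = 10/9.
All of Column's active replies (2, 3) yield 10/9, and no column does worse for Row. The mix makes Column indifferent and guarantees 10/9, so it is optimal.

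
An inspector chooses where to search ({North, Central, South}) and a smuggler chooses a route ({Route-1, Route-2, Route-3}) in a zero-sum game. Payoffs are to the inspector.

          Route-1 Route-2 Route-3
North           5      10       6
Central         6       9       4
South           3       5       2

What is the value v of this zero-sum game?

Row minima: North → 5, Central → 4, South → 2; maximin = 5.
Column maxima: Route-1 → 6, Route-2 → 10, Route-3 → 6; minimax = 6.
5 ≠ 6, so there is no saddle point; optimal play is mixed.
South is strictly dominated by North, so the inspector never plays it.
Route-2 is strictly dominated by Route-1 (it gives the inspector strictly more in every row), so the smuggler never plays it.
On the remaining 2×2 (North, Central vs Route-1, Route-3):
Let the inspector play North with probability p. Expected payoff against Route-1: 5p + 6(1−p) = −p + 6; against Route-3: 6p + 4(1−p) = 2p + 4.
Setting these equal: −p + 6 = 2p + 4 ⇒ −3p = -2 ⇒ p = 2/3, and the value is (-1)·(2/3) + 6 = 16/3.
For the smuggler: with q = P(Route-1), equating North's and Central's payoffs gives −q + 6 = 2q + 4 ⇒ q = 2/3.

16/3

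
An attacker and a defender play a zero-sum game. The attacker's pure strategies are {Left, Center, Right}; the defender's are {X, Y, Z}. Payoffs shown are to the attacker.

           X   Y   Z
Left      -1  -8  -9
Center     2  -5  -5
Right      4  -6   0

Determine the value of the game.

Row minima: Left → -9, Center → -5, Right → -6; maximin = -5.
Column maxima: X → 4, Y → -5, Z → 0; minimax = -5.
Since maximin = minimax = -5, there is a saddle point and the value is -5.

-5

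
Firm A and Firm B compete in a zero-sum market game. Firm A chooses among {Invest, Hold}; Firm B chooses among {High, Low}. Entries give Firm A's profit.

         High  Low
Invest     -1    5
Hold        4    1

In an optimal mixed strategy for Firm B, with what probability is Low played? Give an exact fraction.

5/9

Row minima: Invest → -1, Hold → 1; maximin = 1.
Column maxima: High → 4, Low → 5; minimax = 4.
1 ≠ 4, so there is no saddle point; optimal play is mixed.
Let Firm A play Invest with probability p. Expected payoff against High: (-1)p + 4(1−p) = −5p + 4; against Low: 5p + 1(1−p) = 4p + 1.
Setting these equal: −5p + 4 = 4p + 1 ⇒ −9p = -3 ⇒ p = 1/3, and the value is (-5)·(1/3) + 4 = 7/3.
For Firm B: with q = P(High), equating Invest's and Hold's payoffs gives −6q + 5 = 3q + 1 ⇒ q = 4/9.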